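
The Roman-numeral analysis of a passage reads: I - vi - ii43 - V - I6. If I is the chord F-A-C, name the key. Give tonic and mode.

The anchor chord is a major triad on F, labeled I.
If F is scale degree 1 and the mode makes that degree carry a major triad, the tonic is F and the mode is major.

F major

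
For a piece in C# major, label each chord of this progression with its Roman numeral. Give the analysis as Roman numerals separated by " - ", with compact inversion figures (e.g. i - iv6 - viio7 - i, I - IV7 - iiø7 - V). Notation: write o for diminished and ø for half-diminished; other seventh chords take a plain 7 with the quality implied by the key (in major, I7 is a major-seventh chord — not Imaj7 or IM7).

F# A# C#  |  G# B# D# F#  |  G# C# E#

IV - V7 - I64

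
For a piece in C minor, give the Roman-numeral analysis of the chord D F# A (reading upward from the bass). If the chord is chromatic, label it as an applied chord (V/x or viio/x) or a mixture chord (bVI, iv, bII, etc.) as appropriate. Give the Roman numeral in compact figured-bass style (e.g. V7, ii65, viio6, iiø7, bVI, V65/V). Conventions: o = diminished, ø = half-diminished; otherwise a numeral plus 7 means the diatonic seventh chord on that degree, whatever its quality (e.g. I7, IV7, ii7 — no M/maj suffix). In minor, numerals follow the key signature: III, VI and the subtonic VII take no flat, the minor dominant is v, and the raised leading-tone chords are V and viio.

V/V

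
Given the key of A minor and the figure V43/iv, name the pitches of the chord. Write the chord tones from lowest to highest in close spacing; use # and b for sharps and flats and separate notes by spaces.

V43/iv is a secondary dominant — the dominant seventh of iv. iv in A minor is D, so the applied chord's root is A, a perfect fifth above.
Building a dominant seventh chord on A gives A-C#-E-G.
With the 43 figure the chord is in second inversion; from the bass E upward in close position it reads E-G-A-C#.

E G A C#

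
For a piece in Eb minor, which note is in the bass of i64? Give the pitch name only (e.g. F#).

Bb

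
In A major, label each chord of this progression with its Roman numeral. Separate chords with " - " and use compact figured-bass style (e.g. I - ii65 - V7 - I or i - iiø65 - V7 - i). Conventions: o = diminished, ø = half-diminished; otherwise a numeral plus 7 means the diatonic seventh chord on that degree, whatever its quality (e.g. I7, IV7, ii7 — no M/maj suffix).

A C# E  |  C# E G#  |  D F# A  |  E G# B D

I - iii - IV - V7

A-C#-E has root A, degree 1 in A major, so I.
C#-E-G#: minor triad on C# = scale degree 3 → iii.
D-F#-A: root D is the subdominant; major triad there is IV.
E-G#-B-D has root E, degree 5 in A major, so V7.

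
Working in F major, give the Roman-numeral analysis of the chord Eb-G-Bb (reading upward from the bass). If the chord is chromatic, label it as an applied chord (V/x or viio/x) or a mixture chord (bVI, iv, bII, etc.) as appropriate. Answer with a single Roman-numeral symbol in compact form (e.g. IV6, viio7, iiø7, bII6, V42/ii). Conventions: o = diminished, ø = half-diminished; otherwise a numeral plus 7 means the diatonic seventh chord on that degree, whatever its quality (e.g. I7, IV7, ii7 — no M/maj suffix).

bVII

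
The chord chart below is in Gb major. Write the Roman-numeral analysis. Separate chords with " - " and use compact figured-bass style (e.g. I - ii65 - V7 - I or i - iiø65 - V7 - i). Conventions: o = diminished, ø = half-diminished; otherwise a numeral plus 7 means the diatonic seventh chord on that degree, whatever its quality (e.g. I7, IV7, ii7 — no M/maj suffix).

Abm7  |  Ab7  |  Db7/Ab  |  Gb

ii7 - V7/V - V43 - I

Abm7: root Ab is the supertonic; minor seventh chord there is ii7.
Ab7: a dominant seventh chord on Ab, the applied dominant of V → V7/V.
Db7/Ab: dominant seventh chord on Db = scale degree 5 → V43.
Gb: root Gb is the tonic; major triad there is I.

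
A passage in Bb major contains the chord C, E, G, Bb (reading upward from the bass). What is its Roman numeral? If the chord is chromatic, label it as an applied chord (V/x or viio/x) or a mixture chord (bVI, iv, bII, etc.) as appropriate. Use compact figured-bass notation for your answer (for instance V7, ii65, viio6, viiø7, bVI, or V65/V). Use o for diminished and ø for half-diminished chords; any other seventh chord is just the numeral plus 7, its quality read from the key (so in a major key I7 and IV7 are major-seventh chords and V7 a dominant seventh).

V7/V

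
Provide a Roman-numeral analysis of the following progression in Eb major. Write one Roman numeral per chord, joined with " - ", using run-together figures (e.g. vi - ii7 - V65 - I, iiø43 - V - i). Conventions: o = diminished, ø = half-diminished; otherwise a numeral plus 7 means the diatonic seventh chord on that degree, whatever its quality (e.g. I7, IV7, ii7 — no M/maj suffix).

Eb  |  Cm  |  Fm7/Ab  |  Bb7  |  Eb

Eb has root Eb, degree 1 in Eb major, so I.
Cm has root C, degree 6 in Eb major, so vi.
Fm7/Ab: minor seventh chord on F = scale degree 2 → ii65.
Bb7 has root Bb, degree 5 in Eb major, so V7.
Eb: major triad on Eb = scale degree 1 → I.

I - vi - ii65 - V7 - I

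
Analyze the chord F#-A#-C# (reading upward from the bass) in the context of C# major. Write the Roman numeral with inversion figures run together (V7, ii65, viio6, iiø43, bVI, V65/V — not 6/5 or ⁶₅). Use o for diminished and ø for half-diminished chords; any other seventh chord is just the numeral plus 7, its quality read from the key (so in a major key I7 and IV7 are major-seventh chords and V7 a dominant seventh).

The pitches F#-A#-C# form a major triad rooted on F#.
In C# major, F# is the subdominant; the diatonic major triad there is IV.

IV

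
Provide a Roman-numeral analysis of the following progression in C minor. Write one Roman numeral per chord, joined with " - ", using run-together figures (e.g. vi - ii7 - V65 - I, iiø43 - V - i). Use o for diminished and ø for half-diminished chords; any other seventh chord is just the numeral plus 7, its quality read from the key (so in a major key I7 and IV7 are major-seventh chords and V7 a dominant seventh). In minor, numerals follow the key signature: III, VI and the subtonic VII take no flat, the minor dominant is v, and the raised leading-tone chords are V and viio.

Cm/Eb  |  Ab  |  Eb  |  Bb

i6 - VI - III - VII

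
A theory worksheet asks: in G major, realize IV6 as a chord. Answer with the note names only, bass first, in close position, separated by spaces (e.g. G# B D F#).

E G C

The numeral's case and figure indicate a major triad. In G major its root, scale degree 4, is C.
That chord is spelled C-E-G.
With the 6 figure the chord is in first inversion; from the bass E upward in close position it reads E-G-C.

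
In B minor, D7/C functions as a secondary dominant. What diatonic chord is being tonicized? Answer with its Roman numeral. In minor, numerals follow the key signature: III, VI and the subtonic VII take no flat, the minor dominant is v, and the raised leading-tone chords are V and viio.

The chord is a dominant seventh chord on D.
A dominant resolves down a perfect fifth: D → G. In B minor, G is scale degree 6, i.e. VI.

VI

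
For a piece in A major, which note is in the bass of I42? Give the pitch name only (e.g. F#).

G#

I in A major has root A; the chord is A-C#-E-G#.
The figure 42 means third inversion — the seventh is in the bass.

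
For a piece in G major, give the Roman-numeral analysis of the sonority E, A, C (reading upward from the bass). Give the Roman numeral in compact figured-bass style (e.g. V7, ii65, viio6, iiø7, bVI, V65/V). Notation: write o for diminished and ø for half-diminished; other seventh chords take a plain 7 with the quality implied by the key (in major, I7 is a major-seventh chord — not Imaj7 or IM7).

ii64

The pitches A-C-E form a minor triad rooted on A.
A is scale degree 2 in G major, and a minor triad on that degree is written ii.
With E in the bass the chord is in second inversion, so the figured bass is 64.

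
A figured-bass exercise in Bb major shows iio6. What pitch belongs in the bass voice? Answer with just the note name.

Eb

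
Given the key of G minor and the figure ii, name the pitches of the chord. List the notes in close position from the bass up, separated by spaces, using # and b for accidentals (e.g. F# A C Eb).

A C E

ii is the minor supertonic, borrowed from the parallel major (the Dorian ii). In G minor that root is A.
So the chord is A-C-E, a minor triad.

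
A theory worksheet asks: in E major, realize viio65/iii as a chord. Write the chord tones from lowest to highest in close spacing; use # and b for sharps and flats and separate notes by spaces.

A# C# E F##

viio65/iii is a secondary leading-tone chord. The target iii is G# in E major; the applied chord is rooted a semitone below, on F##.
Building a fully diminished seventh chord on F## gives F##-A#-C#-E.
The figured bass 65 indicates first inversion, placing the third (A#) in the bass: A#-C#-E-F##.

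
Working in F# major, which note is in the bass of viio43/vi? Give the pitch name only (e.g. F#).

The applied chord viio43/vi is rooted on C##: C##-E#-G#-B.
The figure 43 means second inversion — the fifth is in the bass.

G#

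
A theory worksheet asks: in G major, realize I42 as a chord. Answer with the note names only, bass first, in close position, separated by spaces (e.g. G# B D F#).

In G major, the first degree is G, and the diatonic chord built there is a major seventh chord.
That chord is spelled G-B-D-F#.
The figured bass 42 indicates third inversion, placing the seventh (F#) in the bass: F#-G-B-D.

F# G B D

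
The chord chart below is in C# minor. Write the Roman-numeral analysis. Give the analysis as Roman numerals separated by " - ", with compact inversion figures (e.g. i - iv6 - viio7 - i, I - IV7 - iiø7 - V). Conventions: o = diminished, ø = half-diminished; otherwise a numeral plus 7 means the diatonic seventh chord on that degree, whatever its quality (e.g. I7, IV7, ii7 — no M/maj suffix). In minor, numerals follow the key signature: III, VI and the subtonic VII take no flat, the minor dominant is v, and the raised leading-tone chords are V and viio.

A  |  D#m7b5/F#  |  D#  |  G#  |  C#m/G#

VI - iiø65 - V/V - V - i64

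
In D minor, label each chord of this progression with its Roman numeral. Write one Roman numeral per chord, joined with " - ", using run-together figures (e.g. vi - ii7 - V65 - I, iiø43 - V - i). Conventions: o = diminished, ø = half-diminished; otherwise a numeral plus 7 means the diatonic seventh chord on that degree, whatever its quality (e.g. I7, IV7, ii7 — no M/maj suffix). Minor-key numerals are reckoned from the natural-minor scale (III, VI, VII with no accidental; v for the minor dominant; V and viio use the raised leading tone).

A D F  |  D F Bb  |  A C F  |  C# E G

i64 - VI6 - III6 - viio

A-D-F: root D is the tonic; minor triad there is i64.
D-F-Bb has root Bb, degree 6 in D minor, so VI6.
A-C-F: root F is the mediant; major triad there is III6.
C#-E-G: root C# is the leading tone; diminished triad there is viio.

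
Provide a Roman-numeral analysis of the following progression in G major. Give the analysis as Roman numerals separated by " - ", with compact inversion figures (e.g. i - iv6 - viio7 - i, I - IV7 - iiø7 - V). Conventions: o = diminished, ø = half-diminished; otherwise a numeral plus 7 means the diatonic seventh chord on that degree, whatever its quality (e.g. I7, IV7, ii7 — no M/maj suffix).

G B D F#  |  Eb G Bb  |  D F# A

G-B-D-F#: root G is the tonic; major seventh chord there is I7.
Eb-G-Bb is non-diatonic — bVI, a mixture chord from G minor.
D-F#-A has root D, degree 5 in G major, so V.

I7 - bVI - V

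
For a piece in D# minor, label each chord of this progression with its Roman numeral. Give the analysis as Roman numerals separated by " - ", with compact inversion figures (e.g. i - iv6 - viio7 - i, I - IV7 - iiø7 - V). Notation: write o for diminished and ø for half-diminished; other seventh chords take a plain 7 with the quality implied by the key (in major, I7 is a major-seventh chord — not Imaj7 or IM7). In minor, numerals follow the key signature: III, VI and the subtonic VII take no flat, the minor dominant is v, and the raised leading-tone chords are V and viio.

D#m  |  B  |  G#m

D#m: root D# is the tonic; minor triad there is i.
B: major triad on B = scale degree 6 → VI.
G#m has root G#, degree 4 in D# minor, so iv.

i - VI - iv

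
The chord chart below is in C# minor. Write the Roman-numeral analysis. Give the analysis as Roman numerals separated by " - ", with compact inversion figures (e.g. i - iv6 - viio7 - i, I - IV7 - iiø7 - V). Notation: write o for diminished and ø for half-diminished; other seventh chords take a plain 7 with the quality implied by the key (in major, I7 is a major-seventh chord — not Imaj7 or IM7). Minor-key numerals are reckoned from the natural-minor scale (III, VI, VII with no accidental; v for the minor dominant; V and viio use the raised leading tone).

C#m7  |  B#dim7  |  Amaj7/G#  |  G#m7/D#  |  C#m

C#m7 has root C#, degree 1 in C# minor, so i7.
B#dim7 has root B#, degree 7 in C# minor, so viio7.
Amaj7/G# has root A, degree 6 in C# minor, so VI42.
G#m7/D#: minor seventh chord on G# = scale degree 5 → v43.
C#m: minor triad on C# = scale degree 1 → i.

i7 - viio7 - VI42 - v43 - i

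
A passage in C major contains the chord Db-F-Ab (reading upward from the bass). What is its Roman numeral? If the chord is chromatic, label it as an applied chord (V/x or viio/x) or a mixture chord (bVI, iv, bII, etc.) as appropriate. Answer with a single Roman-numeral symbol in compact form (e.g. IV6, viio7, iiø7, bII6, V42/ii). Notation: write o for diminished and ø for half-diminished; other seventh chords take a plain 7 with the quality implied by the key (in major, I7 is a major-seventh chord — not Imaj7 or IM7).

bII

The pitches Db-F-Ab form a major triad rooted on Db.
Db is the lowered second degree of C major (diatonic 2 would be D). This is the Neapolitan chord — a major triad on the lowered second degree.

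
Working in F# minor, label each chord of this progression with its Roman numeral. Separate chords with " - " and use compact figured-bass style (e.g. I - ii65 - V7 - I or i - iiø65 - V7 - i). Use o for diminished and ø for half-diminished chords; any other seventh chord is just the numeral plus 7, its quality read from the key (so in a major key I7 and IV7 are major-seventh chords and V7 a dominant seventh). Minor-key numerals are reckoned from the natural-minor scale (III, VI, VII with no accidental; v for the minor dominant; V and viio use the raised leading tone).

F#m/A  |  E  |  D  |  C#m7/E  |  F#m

F#m/A has root F#, degree 1 in F# minor, so i6.
E: root E is the subtonic; major triad there is VII.
D: major triad on D = scale degree 6 → VI.
C#m7/E has root C#, degree 5 in F# minor, so v65.
F#m has root F#, degree 1 in F# minor, so i.

i6 - VII - VI - v65 - i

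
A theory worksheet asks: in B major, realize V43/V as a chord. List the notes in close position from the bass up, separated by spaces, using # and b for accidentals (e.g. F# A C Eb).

V43/V is a secondary dominant — the dominant seventh of V. V in B major is F#, so the applied chord's root is C#, a perfect fifth above.
Building a dominant seventh chord on C# gives C#-E#-G#-B.
With the 43 figure the chord is in second inversion; from the bass G# upward in close position it reads G#-B-C#-E#.

G# B C# E#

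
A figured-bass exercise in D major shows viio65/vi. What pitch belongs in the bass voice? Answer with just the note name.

The applied chord viio65/vi is rooted on A#: A#-C#-E-G.
The figure 65 means first inversion — the third is in the bass.

C#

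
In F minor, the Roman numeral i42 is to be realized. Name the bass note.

Eb

i in F minor has root F; the chord is F-Ab-C-Eb.
The figure 42 means third inversion — the seventh is in the bass.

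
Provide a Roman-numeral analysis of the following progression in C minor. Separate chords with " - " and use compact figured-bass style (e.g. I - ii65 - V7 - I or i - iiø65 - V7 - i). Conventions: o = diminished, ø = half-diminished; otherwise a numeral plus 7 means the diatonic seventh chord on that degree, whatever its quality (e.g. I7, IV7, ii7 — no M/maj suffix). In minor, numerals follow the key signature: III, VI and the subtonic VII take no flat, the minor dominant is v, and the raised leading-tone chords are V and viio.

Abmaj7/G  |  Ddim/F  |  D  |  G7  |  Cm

VI42 - iio6 - V/V - V7 - i

Abmaj7/G: root Ab is the submediant; major seventh chord there is VI42.
Ddim/F: root D is the supertonic; diminished triad there is iio6.
D: a major triad on D, the applied dominant of V → V/V.
G7: root G is the dominant; dominant seventh chord there is V7.
Cm: minor triad on C = scale degree 1 → i.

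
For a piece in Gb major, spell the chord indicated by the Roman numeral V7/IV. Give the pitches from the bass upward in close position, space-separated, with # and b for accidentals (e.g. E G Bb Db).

Gb Bb Db Fb

V7/IV is a secondary dominant — the dominant seventh of IV. IV in Gb major is Cb, so the applied chord's root is Gb, a perfect fifth above.
Building a dominant seventh chord on Gb gives Gb-Bb-Db-Fb.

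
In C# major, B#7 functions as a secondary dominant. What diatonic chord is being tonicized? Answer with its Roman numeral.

iii

The chord is a dominant seventh chord on B#.
A dominant resolves down a perfect fifth: B# → E#. In C# major, E# is scale degree 3, i.e. iii.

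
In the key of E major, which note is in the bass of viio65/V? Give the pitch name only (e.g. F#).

C#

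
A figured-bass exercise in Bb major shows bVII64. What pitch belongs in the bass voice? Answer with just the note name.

bVII in Bb major has root Ab; the chord is Ab-C-Eb.
The figure 64 means second inversion — the fifth is in the bass.

Eb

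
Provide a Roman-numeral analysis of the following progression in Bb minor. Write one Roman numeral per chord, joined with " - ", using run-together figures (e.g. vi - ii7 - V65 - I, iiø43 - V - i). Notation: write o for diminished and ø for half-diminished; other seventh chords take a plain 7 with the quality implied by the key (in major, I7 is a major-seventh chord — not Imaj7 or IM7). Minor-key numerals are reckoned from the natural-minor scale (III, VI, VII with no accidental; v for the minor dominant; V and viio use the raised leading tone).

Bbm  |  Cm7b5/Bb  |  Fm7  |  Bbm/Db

i - iiø42 - v7 - i6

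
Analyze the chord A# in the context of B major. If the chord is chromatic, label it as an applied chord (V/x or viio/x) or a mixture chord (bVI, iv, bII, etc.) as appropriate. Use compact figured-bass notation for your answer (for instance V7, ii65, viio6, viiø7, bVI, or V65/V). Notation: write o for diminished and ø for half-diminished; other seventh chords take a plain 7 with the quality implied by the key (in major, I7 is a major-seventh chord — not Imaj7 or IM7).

V/iii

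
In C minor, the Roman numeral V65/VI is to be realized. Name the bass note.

The applied chord V65/VI is rooted on Eb: Eb-G-Bb-Db.
The figure 65 means first inversion — the third is in the bass.

G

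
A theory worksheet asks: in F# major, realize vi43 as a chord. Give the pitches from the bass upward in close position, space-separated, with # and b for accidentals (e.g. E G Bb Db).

A# C# D# F#

In F# major, scale degree 6 is D#, and the diatonic chord built there is a minor seventh chord.
That chord is spelled D#-F#-A#-C#.
The figured bass 43 indicates second inversion, placing the fifth (A#) in the bass: A#-C#-D#-F#.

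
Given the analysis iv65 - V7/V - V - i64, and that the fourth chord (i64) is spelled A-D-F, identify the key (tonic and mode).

D minor

The anchor chord is a minor triad on D, labeled i64.
If D is scale degree 1 and the mode makes that degree carry a minor triad, the tonic is D and the mode is minor.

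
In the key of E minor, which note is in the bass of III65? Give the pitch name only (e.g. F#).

III in E minor has root G; the chord is G-B-D-F#.
The figure 65 means first inversion — the third is in the bass.

B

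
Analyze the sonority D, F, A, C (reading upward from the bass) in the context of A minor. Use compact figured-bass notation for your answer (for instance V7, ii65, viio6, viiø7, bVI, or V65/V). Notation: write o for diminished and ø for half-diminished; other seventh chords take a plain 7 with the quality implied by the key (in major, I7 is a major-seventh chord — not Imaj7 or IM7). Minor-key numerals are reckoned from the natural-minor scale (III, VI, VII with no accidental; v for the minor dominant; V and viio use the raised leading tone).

Stacked in thirds the chord is D-F-A-C: a minor seventh chord on D.
In A minor, D is the subdominant; the diatonic minor seventh chord there is iv7.

iv7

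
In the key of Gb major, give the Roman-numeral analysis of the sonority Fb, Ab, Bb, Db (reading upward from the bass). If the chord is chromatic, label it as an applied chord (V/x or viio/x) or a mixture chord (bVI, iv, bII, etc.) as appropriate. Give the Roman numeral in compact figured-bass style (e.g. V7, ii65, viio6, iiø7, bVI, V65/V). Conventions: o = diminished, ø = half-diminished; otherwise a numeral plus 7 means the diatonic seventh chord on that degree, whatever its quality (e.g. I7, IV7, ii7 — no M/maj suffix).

Stacked in thirds the chord is Bb-Db-Fb-Ab: a half-diminished seventh chord on Bb.
Bb sits a half step below Cb (IV in Gb major); a diminished chord there is the applied leading-tone chord of IV.
With Fb in the bass the chord is in second inversion, so the figured bass is 43.

viiø43/IV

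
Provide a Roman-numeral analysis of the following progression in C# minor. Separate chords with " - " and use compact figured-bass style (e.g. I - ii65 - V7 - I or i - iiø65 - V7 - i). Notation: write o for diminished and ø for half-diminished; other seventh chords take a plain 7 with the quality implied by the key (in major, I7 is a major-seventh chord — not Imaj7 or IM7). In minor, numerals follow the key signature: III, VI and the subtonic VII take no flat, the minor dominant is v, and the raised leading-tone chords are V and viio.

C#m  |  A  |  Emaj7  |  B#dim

C#m has root C#, degree 1 in C# minor, so i.
A: major triad on A = scale degree 6 → VI.
Emaj7: root E is the mediant; major seventh chord there is III7.
B#dim: diminished triad on B# = scale degree 7 → viio.

i - VI - III7 - viio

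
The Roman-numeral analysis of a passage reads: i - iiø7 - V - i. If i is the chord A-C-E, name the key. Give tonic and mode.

A minor

The anchor chord is a minor triad on A, labeled i.
If A is scale degree 1 and the mode makes that degree carry a minor triad, the tonic is A and the mode is minor.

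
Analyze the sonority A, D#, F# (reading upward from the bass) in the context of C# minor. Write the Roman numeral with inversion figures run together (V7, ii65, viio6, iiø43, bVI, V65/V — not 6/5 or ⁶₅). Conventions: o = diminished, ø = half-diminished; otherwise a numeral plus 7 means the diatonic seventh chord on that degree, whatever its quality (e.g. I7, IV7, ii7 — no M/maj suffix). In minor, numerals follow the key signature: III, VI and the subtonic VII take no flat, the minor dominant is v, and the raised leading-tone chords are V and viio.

iio64

The pitches D#-F#-A form a diminished triad rooted on D#.
D# is scale degree 2 in C# minor, and a diminished triad on that degree is written iio.
With A in the bass the chord is in second inversion, so the figured bass is 64.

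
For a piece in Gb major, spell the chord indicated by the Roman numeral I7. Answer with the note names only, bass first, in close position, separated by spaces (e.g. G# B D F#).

Gb Bb Db F

In Gb major, scale degree 1 is Gb, and the diatonic chord built there is a major seventh chord.
Stacking thirds from Gb gives Gb-Bb-Db-F.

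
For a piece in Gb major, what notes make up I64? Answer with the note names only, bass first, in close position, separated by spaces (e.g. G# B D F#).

Db Gb Bb

The numeral's case and figure indicate a major triad. In Gb major its root, scale degree 1, is Gb.
That chord is spelled Gb-Bb-Db.
The figured bass 64 indicates second inversion, placing the fifth (Db) in the bass: Db-Gb-Bb.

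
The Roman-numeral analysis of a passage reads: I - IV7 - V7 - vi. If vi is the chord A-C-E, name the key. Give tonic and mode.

C major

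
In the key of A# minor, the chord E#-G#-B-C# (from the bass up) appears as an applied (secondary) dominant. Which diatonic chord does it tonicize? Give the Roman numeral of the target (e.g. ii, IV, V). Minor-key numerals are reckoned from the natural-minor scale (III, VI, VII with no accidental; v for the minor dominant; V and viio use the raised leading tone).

VI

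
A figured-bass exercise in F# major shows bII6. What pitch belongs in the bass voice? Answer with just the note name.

B

bII in F# major has root G; the chord is G-B-D.
The figure 6 means first inversion — the third is in the bass.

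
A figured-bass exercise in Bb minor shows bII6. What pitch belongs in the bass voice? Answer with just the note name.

Eb

bII in Bb minor has root Cb; the chord is Cb-Eb-Gb.
The figure 6 means first inversion — the third is in the bass.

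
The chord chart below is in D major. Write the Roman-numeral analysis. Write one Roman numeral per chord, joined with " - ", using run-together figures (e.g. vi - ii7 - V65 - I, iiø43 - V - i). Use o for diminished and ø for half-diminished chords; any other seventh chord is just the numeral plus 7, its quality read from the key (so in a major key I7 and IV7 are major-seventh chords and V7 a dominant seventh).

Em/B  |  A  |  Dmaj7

ii64 - V - I7

Em/B has root E, degree 2 in D major, so ii64.
A: major triad on A = scale degree 5 → V.
Dmaj7: major seventh chord on D = scale degree 1 → I7.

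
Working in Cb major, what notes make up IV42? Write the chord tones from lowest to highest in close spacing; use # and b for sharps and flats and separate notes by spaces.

Eb Fb Ab Cb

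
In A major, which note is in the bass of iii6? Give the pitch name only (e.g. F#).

E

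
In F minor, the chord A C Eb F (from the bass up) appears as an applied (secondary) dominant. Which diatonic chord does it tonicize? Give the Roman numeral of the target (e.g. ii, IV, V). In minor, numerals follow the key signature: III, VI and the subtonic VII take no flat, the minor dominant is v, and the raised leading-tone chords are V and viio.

iv

The chord is a dominant seventh chord on F.
A dominant resolves down a perfect fifth: F → Bb. In F minor, Bb is scale degree 4, i.e. iv.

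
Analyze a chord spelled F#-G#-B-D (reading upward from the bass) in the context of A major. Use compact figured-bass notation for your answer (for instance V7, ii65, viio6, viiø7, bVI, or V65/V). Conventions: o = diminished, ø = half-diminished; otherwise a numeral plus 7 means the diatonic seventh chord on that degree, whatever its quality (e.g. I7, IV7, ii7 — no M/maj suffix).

viiø42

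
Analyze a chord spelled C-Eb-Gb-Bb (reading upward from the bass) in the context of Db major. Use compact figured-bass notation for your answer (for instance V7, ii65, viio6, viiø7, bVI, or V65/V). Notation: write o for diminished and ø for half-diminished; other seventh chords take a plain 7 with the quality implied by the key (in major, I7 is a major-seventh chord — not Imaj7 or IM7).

The pitches C-Eb-Gb-Bb form a half-diminished seventh chord rooted on C.
In Db major, C is the leading tone; the diatonic half-diminished seventh chord there is viiø7.

viiø7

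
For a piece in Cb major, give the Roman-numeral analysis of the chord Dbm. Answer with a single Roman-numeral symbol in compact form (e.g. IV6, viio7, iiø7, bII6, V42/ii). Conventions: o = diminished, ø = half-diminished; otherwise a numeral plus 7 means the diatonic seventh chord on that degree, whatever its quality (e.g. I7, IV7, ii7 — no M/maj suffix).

Stacked in thirds the chord is Db-Fb-Ab: a minor triad on Db.
Db is scale degree 2 in Cb major, and a minor triad on that degree is written ii.

ii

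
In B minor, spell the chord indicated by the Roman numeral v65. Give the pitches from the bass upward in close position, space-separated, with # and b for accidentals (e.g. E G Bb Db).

The numeral's case and figure indicate a minor seventh chord. In B minor its root, scale degree 5, is F#.
Stacking thirds from F# gives F#-A-C#-E.
With the 65 figure the chord is in first inversion; from the bass A upward in close position it reads A-C#-E-F#.

A C# E F#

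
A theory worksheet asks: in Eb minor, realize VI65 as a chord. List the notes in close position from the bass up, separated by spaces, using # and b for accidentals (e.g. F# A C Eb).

Eb Gb Bb Cb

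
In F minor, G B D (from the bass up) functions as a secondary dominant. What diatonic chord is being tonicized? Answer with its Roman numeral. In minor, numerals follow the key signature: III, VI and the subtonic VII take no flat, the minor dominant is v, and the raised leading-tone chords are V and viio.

V

The chord is a major triad on G.
A dominant resolves down a perfect fifth: G → C. In F minor, C is scale degree 5, i.e. V.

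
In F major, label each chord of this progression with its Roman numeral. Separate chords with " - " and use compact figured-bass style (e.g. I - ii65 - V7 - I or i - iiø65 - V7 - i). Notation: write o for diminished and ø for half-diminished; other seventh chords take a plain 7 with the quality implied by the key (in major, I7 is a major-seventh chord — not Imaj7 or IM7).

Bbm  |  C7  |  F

iv - V7 - I

Bbm: minor triad on Bb — chromatic; iv (borrowed from the parallel minor).
C7: root C is the dominant; dominant seventh chord there is V7.
F has root F, degree 1 in F major, so I.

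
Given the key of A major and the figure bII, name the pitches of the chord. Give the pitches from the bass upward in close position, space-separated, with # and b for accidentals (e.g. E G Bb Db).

Bb D F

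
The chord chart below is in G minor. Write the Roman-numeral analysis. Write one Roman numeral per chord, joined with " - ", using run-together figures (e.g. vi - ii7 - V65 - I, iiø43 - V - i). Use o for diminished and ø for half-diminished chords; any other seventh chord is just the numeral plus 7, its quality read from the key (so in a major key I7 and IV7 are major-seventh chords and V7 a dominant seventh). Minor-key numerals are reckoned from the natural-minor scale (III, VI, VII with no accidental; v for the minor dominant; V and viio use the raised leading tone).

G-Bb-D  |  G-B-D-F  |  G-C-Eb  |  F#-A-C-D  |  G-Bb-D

G-Bb-D: minor triad on G = scale degree 1 → i.
G-B-D-F: a dominant seventh chord on G, the applied dominant of iv → V7/iv.
G-C-Eb has root C, degree 4 in G minor, so iv64.
F#-A-C-D has root D, degree 5 in G minor, so V65.
G-Bb-D has root G, degree 1 in G minor, so i.

i - V7/iv - iv64 - V65 - i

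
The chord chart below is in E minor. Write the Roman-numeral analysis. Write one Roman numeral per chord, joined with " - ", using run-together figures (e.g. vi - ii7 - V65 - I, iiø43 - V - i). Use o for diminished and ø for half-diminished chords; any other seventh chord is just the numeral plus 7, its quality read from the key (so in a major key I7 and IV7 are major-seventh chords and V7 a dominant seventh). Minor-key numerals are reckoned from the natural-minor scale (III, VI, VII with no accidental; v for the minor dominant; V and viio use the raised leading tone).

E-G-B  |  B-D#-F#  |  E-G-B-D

i - V - i7

E-G-B: root E is the tonic; minor triad there is i.
B-D#-F#: major triad on B = scale degree 5 → V.
E-G-B-D: minor seventh chord on E = scale degree 1 → i7.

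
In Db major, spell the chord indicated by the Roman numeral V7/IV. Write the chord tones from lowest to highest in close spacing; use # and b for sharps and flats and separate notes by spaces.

Db F Ab Cb

V7/IV is a secondary dominant — the dominant seventh of IV. IV in Db major is Gb, so the applied chord's root is Db, a perfect fifth above.
Building a dominant seventh chord on Db gives Db-F-Ab-Cb.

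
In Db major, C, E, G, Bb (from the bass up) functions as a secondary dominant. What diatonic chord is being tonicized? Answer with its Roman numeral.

iii

The chord is a dominant seventh chord on C.
A dominant resolves down a perfect fifth: C → F. In Db major, F is scale degree 3, i.e. iii.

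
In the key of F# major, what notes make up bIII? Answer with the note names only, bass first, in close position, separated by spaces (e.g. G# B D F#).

A C# E

Scale degree 3 in F# major is A#; lowering it a half step gives A. bIII is a major triad on the lowered third degree, borrowed from the parallel minor.
So the chord is A-C#-E.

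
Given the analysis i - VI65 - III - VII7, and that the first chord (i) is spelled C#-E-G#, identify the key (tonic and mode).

The anchor chord is a minor triad on C#, labeled i.
If C# is scale degree 1 and the mode makes that degree carry a minor triad, the tonic is C# and the mode is minor.

C# minor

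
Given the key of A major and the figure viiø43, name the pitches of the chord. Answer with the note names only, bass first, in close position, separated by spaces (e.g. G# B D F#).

D F# G# B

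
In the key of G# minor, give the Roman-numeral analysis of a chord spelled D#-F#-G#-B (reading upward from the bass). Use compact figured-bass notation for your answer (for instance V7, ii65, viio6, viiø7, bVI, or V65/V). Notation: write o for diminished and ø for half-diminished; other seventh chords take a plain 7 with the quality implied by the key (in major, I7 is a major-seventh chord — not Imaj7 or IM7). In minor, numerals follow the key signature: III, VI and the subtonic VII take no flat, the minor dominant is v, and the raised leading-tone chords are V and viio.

Stacked in thirds the chord is G#-B-D#-F#: a minor seventh chord on G#.
G# is scale degree 1 in G# minor, and a minor seventh chord on that degree is written i7.
With D# in the bass the chord is in second inversion, so the figured bass is 43.

i43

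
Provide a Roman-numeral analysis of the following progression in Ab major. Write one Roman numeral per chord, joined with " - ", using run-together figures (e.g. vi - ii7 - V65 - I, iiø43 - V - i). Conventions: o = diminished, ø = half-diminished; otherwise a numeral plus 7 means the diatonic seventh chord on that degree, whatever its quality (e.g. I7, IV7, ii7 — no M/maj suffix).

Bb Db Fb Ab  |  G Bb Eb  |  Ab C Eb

iiø7 - V6 - I

Bb-Db-Fb-Ab is non-diatonic — iiø7, a mixture chord from Ab minor.
G-Bb-Eb: major triad on Eb = scale degree 5 → V6.
Ab-C-Eb: root Ab is the tonic; major triad there is I.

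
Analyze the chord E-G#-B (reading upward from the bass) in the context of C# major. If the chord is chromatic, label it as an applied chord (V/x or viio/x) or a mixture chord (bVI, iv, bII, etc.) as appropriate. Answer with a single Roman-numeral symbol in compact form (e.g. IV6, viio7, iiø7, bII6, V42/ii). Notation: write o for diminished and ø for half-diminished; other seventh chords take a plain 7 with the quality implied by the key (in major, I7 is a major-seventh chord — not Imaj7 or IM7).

bIII

Stacked in thirds the chord is E-G#-B: a major triad on E.
E is the lowered third degree of C# major (diatonic 3 would be E#). This is a major triad on the lowered third degree, borrowed from the parallel minor.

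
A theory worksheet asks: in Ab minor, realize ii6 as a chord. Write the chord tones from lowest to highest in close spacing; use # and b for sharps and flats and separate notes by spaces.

Scale degree 2 in Ab minor is Bb; here the chord built on it is altered to a minor triad. ii6 is the minor supertonic, borrowed from the parallel major (the Dorian ii).
So the chord is Bb-Db-F, a minor triad.
With the 6 figure the chord is in first inversion; from the bass Db upward in close position it reads Db-F-Bb.

Db F Bb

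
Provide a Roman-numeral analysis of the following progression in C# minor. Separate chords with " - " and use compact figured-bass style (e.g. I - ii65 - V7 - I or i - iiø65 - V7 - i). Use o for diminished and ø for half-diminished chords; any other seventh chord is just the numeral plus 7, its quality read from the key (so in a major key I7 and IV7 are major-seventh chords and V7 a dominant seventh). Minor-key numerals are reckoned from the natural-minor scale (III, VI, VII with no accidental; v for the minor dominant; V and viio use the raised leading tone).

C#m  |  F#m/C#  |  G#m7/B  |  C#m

C#m: root C# is the tonic; minor triad there is i.
F#m/C#: root F# is the subdominant; minor triad there is iv64.
G#m7/B: root G# is the dominant; minor seventh chord there is v65.
C#m: minor triad on C# = scale degree 1 → i.

i - iv64 - v65 - i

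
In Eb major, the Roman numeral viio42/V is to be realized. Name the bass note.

The applied chord viio42/V is rooted on A: A-C-Eb-Gb.
The figure 42 means third inversion — the seventh is in the bass.

Gb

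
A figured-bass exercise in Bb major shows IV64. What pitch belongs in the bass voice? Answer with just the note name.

IV in Bb major has root Eb; the chord is Eb-G-Bb.
The figure 64 means second inversion — the fifth is in the bass.

Bb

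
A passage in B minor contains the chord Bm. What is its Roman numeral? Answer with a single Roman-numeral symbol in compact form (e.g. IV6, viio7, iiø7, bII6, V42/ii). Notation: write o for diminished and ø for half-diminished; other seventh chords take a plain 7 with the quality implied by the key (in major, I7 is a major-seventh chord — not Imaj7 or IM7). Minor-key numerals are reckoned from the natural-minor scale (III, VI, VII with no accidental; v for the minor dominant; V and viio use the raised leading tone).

Stacked in thirds the chord is B-D-F#: a minor triad on B.
B is scale degree 1 in B minor, and a minor triad on that degree is written i.

i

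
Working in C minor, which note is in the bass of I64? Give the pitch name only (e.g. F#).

G

I in C minor has root C; the chord is C-E-G.
The figure 64 means second inversion — the fifth is in the bass.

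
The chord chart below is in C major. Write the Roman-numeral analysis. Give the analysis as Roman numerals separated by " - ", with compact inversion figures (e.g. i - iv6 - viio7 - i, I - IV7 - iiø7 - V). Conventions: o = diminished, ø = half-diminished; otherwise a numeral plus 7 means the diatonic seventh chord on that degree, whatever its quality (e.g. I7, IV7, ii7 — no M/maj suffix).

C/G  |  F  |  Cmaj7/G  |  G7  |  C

I64 - IV - I43 - V7 - I

C/G has root C, degree 1 in C major, so I64.
F: major triad on F = scale degree 4 → IV.
Cmaj7/G has root C, degree 1 in C major, so I43.
G7 has root G, degree 5 in C major, so V7.
C: root C is the tonic; major triad there is I.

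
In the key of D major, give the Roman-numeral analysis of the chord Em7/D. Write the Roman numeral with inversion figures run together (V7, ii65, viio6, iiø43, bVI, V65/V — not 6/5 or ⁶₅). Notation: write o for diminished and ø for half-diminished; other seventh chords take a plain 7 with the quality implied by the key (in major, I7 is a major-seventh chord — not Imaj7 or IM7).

ii42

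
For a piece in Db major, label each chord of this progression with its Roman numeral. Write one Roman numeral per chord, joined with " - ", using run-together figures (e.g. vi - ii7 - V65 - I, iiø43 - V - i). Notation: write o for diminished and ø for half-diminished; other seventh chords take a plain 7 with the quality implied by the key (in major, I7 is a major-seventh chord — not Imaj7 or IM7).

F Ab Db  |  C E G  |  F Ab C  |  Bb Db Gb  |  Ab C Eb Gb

I6 - V/iii - iii - IV6 - V7

F-Ab-Db: root Db is the tonic; major triad there is I6.
C-E-G: chromatic; C is V of iii, so V/iii.
F-Ab-C: minor triad on F = scale degree 3 → iii.
Bb-Db-Gb: major triad on Gb = scale degree 4 → IV6.
Ab-C-Eb-Gb: root Ab is the dominant; dominant seventh chord there is V7.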